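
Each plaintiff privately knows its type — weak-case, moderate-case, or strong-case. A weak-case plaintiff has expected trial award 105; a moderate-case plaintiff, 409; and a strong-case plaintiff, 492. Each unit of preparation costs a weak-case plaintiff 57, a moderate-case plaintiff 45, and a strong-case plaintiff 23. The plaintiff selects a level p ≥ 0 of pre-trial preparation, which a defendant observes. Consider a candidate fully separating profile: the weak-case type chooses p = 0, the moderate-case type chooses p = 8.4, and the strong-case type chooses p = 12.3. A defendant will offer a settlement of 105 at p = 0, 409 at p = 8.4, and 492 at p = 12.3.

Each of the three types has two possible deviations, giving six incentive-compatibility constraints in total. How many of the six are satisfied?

Weak-case (own payoff 105): to p=8.4 gives 409 − 57×8.4 = -69.8 → no gain ✓; to p=12.3 gives 492 − 57×12.3 = -209.1 → no gain ✓.
Moderate-case (own payoff 409 − 45×8.4 = 31): to p=0 gives 105 → profitable ✗; to p=12.3 gives 492 − 45×12.3 = -61.5 → no gain ✓.
Strong-case (own payoff 492 − 23×12.3 = 209.1): to p=0 gives 105 → no gain ✓; to p=8.4 gives 409 − 23×8.4 = 215.8 → profitable ✗.
4 of the 6 constraints hold; not an equilibrium.

4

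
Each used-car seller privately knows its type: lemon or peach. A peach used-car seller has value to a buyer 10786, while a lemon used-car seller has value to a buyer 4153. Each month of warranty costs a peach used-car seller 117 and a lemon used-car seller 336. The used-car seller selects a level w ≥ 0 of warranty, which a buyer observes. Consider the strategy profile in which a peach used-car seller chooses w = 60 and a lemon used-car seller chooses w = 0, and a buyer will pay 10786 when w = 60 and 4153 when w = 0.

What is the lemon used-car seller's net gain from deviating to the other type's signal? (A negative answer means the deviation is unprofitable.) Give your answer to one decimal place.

Playing w = 0 the lemon used-car seller receives 4153.
Deviating to w = 60 brings payment 10786 at cost 336 × 60 = 20160, netting -9374.
Gain from deviating: -9374 − 4153 = -13527.0.
The gain is negative, so the lemon type's incentive-compatibility constraint is satisfied.

-13527.0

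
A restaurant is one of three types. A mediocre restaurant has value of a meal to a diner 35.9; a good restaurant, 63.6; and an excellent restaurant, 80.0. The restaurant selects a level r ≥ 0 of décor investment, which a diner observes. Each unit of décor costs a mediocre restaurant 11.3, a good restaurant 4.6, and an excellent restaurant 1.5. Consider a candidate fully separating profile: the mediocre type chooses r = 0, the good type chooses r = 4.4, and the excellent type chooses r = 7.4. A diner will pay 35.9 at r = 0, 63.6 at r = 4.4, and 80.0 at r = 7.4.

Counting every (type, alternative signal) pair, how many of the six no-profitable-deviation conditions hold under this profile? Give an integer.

5

Mediocre (own payoff 35.9): to r=4.4 gives 63.6 − 11.3×4.4 = 13.88 → no gain ✓; to r=7.4 gives 80.0 − 11.3×7.4 = -3.62 → no gain ✓.
Good (own payoff 63.6 − 4.6×4.4 = 43.36): to r=0 gives 35.9 → no gain ✓; to r=7.4 gives 80.0 − 4.6×7.4 = 45.96 → profitable ✗.
Excellent (own payoff 80.0 − 1.5×7.4 = 68.9): to r=0 gives 35.9 → no gain ✓; to r=4.4 gives 63.6 − 1.5×4.4 = 57 → no gain ✓.
5 of the 6 constraints hold; not an equilibrium.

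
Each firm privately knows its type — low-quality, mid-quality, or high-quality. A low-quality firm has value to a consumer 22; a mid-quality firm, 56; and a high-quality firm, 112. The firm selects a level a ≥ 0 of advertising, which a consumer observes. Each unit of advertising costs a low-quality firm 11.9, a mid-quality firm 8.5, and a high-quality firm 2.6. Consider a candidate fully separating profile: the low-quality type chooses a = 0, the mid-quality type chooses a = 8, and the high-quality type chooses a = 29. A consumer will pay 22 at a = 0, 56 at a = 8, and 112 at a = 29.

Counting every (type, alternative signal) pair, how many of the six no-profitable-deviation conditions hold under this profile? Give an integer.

5

Mid-quality (own payoff 56 − 8.5×8 = -12): to a=0 gives 22 → profitable ✗; to a=29 gives 112 − 8.5×29 = -134.5 → no gain ✓.
High-quality (own payoff 112 − 2.6×29 = 36.6): to a=0 gives 22 → no gain ✓; to a=8 gives 56 − 2.6×8 = 35.2 → no gain ✓.
Low-quality (own payoff 22): to a=8 gives 56 − 11.9×8 = -39.2 → no gain ✓; to a=29 gives 112 − 11.9×29 = -233.1 → no gain ✓.
5 of the 6 constraints hold; not an equilibrium.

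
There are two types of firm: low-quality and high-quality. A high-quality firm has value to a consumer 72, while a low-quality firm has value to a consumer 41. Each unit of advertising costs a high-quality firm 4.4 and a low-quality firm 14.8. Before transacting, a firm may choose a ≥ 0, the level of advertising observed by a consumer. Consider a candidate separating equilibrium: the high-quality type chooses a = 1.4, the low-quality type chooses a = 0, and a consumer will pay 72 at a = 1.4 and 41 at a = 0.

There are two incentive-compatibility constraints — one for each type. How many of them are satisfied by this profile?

1

Low-quality type: stay at 0 → 41; mimic → 72 − 14.8 × 1.4 = 51.28. IC fails (41 < 51.28).
High-quality type: signal → 72 − 4.4 × 1.4 = 65.84; deviate to 0 → 41. IC holds (65.84 ≥ 41).
1 of 2 constraints hold, so this profile is not an equilibrium.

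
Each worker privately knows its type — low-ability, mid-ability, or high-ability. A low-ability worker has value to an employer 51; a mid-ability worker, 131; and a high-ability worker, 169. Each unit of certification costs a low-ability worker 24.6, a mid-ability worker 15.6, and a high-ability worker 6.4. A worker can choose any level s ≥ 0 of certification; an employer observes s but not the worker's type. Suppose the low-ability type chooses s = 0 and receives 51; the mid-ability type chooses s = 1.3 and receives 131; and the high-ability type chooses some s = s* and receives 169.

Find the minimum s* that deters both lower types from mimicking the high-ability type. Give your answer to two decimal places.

Mid-ability type (on-path payoff 131 − 15.6×1.3 = 110.72) won't mimic when 110.72 ≥ 169 − 15.6·s*, i.e. s* ≥ 3.74.
Low-ability type (on-path payoff 51) won't mimic when 51 ≥ 169 − 24.6·s*, i.e. s* ≥ 4.80.
Both must hold, so s* = max(4.80, 3.74) = 4.80. The low-ability type's constraint binds.

4.80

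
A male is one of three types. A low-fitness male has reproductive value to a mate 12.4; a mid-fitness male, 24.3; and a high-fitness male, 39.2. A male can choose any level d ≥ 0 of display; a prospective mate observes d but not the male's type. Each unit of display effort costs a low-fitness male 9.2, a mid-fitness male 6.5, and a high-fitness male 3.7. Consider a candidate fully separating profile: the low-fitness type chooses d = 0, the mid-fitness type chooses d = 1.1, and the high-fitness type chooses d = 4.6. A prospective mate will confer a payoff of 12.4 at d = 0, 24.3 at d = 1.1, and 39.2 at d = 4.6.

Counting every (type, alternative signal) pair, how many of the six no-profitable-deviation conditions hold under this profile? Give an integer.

5

Low-fitness (own payoff 12.4): to d=1.1 gives 24.3 − 9.2×1.1 = 14.18 → profitable ✗; to d=4.6 gives 39.2 − 9.2×4.6 = -3.12 → no gain ✓.
Mid-fitness (own payoff 24.3 − 6.5×1.1 = 17.15): to d=0 gives 12.4 → no gain ✓; to d=4.6 gives 39.2 − 6.5×4.6 = 9.3 → no gain ✓.
High-fitness (own payoff 39.2 − 3.7×4.6 = 22.18): to d=0 gives 12.4 → no gain ✓; to d=1.1 gives 24.3 − 3.7×1.1 = 20.23 → no gain ✓.
5 of the 6 constraints hold; not an equilibrium.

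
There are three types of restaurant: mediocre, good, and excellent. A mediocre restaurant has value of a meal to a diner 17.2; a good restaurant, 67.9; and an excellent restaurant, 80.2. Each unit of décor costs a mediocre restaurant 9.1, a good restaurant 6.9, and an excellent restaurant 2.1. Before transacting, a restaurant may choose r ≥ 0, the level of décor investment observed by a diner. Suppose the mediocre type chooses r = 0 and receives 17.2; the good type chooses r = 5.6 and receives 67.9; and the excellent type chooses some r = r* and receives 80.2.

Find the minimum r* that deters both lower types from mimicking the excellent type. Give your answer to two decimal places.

Mediocre type (on-path payoff 17.2) won't mimic when 17.2 ≥ 80.2 − 9.1·r*, i.e. r* ≥ 6.92.
Good type (on-path payoff 67.9 − 6.9×5.6 = 29.26) won't mimic when 29.26 ≥ 80.2 − 6.9·r*, i.e. r* ≥ 7.38.
Both must hold, so r* = max(6.92, 7.38) = 7.38. The good type's constraint binds.

7.38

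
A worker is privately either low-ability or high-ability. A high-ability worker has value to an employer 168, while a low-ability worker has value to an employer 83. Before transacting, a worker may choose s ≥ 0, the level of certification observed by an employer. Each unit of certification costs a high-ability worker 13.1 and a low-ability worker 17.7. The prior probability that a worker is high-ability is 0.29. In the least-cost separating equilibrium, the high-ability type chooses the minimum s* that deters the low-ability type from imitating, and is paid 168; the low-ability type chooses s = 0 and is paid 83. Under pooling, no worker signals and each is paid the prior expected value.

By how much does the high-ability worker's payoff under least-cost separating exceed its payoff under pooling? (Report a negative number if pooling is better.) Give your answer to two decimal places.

-2.56

Least-cost separating signal: s* solves 83 = 168 − 17.7·s*, so s* = (168 − 83)/17.7 ≈ 4.8023.
High-ability type's separating payoff: 168 − 13.1 × s* = 168 − 13.1 × (168 − 83)/17.7 = 168 − 1113.5/17.7 ≈ 105.0904.
Pooling payoff: 0.29 × 168 + 0.71 × 83 = 107.65.
Difference: 105.0904 − 107.65 = -2.5596, i.e. -2.56 to two decimal places.
The high-ability type would prefer the pooling outcome.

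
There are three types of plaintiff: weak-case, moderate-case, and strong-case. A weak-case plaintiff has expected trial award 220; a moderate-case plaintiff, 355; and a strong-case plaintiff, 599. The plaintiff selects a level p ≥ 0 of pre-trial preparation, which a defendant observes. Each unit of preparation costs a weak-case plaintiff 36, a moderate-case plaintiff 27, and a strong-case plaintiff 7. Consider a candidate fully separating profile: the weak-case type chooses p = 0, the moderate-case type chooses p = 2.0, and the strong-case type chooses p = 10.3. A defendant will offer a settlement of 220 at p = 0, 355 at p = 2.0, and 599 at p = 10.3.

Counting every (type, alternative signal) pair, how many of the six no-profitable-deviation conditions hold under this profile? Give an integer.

Moderate-case (own payoff 355 − 27×2.0 = 301): to p=0 gives 220 → no gain ✓; to p=10.3 gives 599 − 27×10.3 = 320.9 → profitable ✗.
Weak-case (own payoff 220): to p=2.0 gives 355 − 36×2.0 = 283 → profitable ✗; to p=10.3 gives 599 − 36×10.3 = 228.2 → profitable ✗.
Strong-case (own payoff 599 − 7×10.3 = 526.9): to p=0 gives 220 → no gain ✓; to p=2.0 gives 355 − 7×2.0 = 341 → no gain ✓.
3 of the 6 constraints hold; not an equilibrium.

3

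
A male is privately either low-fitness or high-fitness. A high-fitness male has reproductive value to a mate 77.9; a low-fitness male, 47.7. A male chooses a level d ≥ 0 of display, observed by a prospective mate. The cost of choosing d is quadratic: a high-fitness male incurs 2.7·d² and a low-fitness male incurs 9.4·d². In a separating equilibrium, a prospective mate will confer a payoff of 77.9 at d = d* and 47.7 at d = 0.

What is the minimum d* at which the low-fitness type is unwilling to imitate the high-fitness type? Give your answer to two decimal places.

1.79

The low-fitness type at d = 0 receives 47.7; imitating at d* yields 77.9 − 9.4·d*².
Indifference: 47.7 = 77.9 − 9.4·d*², so d*² = (77.9 − 47.7) / 9.4 ≈ 3.2128.
d* = √3.2128 ≈ 1.79.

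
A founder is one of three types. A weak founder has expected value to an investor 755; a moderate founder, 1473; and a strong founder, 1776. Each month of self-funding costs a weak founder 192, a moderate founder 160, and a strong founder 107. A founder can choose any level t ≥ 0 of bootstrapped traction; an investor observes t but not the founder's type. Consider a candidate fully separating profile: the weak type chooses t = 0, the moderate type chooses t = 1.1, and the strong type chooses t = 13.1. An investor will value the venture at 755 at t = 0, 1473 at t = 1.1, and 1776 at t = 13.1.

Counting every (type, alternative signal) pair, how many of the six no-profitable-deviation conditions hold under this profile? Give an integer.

Moderate (own payoff 1473 − 160×1.1 = 1297): to t=0 gives 755 → no gain ✓; to t=13.1 gives 1776 − 160×13.1 = -320 → no gain ✓.
Weak (own payoff 755): to t=1.1 gives 1473 − 192×1.1 = 1261.8 → profitable ✗; to t=13.1 gives 1776 − 192×13.1 = -739.2 → no gain ✓.
Strong (own payoff 1776 − 107×13.1 = 374.3): to t=0 gives 755 → profitable ✗; to t=1.1 gives 1473 − 107×1.1 = 1355.3 → profitable ✗.
3 of the 6 constraints hold; not an equilibrium.

3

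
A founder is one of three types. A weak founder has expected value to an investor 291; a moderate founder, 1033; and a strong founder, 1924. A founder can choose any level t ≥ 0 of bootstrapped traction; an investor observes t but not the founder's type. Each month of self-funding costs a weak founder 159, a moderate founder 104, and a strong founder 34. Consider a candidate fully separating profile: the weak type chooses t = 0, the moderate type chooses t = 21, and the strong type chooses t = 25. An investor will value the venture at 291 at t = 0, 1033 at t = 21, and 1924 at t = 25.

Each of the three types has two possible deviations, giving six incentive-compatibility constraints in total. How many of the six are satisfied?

4

Weak (own payoff 291): to t=21 gives 1033 − 159×21 = -2306 → no gain ✓; to t=25 gives 1924 − 159×25 = -2051 → no gain ✓.
Moderate (own payoff 1033 − 104×21 = -1151): to t=0 gives 291 → profitable ✗; to t=25 gives 1924 − 104×25 = -676 → profitable ✗.
Strong (own payoff 1924 − 34×25 = 1074): to t=0 gives 291 → no gain ✓; to t=21 gives 1033 − 34×21 = 319 → no gain ✓.
4 of the 6 constraints hold; not an equilibrium.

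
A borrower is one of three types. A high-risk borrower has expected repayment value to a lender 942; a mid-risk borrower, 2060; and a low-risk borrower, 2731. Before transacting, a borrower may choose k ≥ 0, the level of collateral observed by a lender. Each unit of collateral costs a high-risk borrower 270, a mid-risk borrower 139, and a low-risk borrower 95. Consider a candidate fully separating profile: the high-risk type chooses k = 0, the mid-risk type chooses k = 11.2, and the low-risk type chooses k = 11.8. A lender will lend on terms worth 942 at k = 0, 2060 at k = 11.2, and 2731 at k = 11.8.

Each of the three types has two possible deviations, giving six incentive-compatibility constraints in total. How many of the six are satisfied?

4

Low-risk (own payoff 2731 − 95×11.8 = 1610): to k=0 gives 942 → no gain ✓; to k=11.2 gives 2060 − 95×11.2 = 996 → no gain ✓.
High-risk (own payoff 942): to k=11.2 gives 2060 − 270×11.2 = -964 → no gain ✓; to k=11.8 gives 2731 − 270×11.8 = -455 → no gain ✓.
Mid-risk (own payoff 2060 − 139×11.2 = 503.2): to k=0 gives 942 → profitable ✗; to k=11.8 gives 2731 − 139×11.8 = 1090.8 → profitable ✗.
4 of the 6 constraints hold; not an equilibrium.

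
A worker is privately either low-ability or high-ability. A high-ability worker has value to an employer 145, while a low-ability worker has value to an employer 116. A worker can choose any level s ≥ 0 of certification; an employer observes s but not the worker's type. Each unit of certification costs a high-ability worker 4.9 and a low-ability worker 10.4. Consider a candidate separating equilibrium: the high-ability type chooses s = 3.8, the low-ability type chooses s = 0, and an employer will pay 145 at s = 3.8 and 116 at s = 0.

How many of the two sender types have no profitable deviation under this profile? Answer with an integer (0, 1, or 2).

2

Low-ability type: stay at 0 → 116; mimic → 145 − 10.4 × 3.8 = 105.48. IC holds (116 ≥ 105.48).
High-ability type: signal → 145 − 4.9 × 3.8 = 126.38; deviate to 0 → 116. IC holds (126.38 ≥ 116).
2 of 2 constraints hold, so this is a separating equilibrium.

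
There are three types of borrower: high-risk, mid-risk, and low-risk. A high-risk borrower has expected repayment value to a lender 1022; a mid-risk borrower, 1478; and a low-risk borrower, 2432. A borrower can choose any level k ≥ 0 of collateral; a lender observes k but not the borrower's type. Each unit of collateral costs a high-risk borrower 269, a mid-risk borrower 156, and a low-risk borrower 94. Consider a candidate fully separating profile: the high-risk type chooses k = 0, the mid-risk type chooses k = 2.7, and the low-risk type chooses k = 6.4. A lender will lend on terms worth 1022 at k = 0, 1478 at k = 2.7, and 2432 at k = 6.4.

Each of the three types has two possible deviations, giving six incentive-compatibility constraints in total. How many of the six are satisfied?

5

High-risk (own payoff 1022): to k=2.7 gives 1478 − 269×2.7 = 751.7 → no gain ✓; to k=6.4 gives 2432 − 269×6.4 = 710.4 → no gain ✓.
Low-risk (own payoff 2432 − 94×6.4 = 1830.4): to k=0 gives 1022 → no gain ✓; to k=2.7 gives 1478 − 94×2.7 = 1224.2 → no gain ✓.
Mid-risk (own payoff 1478 − 156×2.7 = 1056.8): to k=0 gives 1022 → no gain ✓; to k=6.4 gives 2432 − 156×6.4 = 1433.6 → profitable ✗.
5 of the 6 constraints hold; not an equilibrium.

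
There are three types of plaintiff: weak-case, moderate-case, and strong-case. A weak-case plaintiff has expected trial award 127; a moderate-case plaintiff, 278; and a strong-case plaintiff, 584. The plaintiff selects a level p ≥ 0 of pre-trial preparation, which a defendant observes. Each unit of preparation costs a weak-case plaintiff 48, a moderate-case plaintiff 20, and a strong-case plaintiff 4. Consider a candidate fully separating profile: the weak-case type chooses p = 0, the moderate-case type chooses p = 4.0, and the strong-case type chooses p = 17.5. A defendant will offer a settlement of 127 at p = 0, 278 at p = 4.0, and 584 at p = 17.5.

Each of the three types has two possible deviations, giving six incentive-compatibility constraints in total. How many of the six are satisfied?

Moderate-case (own payoff 278 − 20×4.0 = 198): to p=0 gives 127 → no gain ✓; to p=17.5 gives 584 − 20×17.5 = 234 → profitable ✗.
Strong-case (own payoff 584 − 4×17.5 = 514): to p=0 gives 127 → no gain ✓; to p=4.0 gives 278 − 4×4.0 = 262 → no gain ✓.
Weak-case (own payoff 127): to p=4.0 gives 278 − 48×4.0 = 86 → no gain ✓; to p=17.5 gives 584 − 48×17.5 = -256 → no gain ✓.
5 of the 6 constraints hold; not an equilibrium.

5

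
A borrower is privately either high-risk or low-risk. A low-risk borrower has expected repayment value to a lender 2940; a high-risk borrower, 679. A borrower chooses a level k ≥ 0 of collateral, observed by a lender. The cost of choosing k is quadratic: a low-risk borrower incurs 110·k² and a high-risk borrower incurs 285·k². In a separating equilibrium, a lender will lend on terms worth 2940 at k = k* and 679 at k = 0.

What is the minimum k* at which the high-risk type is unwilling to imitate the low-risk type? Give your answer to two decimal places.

2.82

The high-risk type at k = 0 receives 679; imitating at k* yields 2940 − 285·k*².
Indifference: 679 = 2940 − 285·k*², so k*² = (2940 − 679) / 285 ≈ 7.9333.
k* = √7.9333 ≈ 2.82.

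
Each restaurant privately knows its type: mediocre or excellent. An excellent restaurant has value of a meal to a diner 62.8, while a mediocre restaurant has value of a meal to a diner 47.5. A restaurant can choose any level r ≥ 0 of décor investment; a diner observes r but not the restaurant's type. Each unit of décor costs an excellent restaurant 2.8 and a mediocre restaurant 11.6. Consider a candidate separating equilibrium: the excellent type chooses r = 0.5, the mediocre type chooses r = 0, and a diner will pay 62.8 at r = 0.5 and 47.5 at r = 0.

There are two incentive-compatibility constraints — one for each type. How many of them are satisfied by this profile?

Mediocre type: stay at 0 → 47.5; mimic → 62.8 − 11.6 × 0.5 = 57. IC fails (47.5 < 57).
Excellent type: signal → 62.8 − 2.8 × 0.5 = 61.4; deviate to 0 → 47.5. IC holds (61.4 ≥ 47.5).
1 of 2 constraints hold, so this profile is not an equilibrium.

1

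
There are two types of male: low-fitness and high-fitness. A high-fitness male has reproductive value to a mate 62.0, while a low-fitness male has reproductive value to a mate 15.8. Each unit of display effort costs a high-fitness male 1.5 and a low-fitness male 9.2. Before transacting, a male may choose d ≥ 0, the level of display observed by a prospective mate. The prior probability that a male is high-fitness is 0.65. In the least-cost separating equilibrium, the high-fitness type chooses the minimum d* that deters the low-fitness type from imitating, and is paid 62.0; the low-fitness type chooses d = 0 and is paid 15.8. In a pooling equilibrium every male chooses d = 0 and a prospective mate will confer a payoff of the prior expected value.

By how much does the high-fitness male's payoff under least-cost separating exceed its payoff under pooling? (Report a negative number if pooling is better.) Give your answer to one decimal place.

8.6

Least-cost separating signal: d* solves 15.8 = 62.0 − 9.2·d*, so d* = (62.0 − 15.8)/9.2 ≈ 5.0217.
High-fitness type's separating payoff: 62.0 − 1.5 × d* = 62.0 − 1.5 × (62.0 − 15.8)/9.2 = 62.0 − 69.3/9.2 ≈ 54.467.
Pooling payoff: 0.65 × 62.0 + 0.35 × 15.8 = 45.83.
Difference: 54.467 − 45.83 = 8.637, i.e. 8.6 to one decimal place.
The high-fitness type prefers to separate.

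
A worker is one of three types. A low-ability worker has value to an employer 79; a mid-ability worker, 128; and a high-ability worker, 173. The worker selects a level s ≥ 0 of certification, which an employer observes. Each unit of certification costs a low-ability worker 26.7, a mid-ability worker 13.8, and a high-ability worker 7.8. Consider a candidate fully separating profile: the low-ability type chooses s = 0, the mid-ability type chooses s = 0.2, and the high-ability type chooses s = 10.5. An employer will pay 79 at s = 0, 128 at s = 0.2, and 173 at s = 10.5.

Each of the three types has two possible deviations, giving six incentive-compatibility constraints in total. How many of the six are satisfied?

4

High-ability (own payoff 173 − 7.8×10.5 = 91.1): to s=0 gives 79 → no gain ✓; to s=0.2 gives 128 − 7.8×0.2 = 126.44 → profitable ✗.
Mid-ability (own payoff 128 − 13.8×0.2 = 125.24): to s=0 gives 79 → no gain ✓; to s=10.5 gives 173 − 13.8×10.5 = 28.1 → no gain ✓.
Low-ability (own payoff 79): to s=0.2 gives 128 − 26.7×0.2 = 122.66 → profitable ✗; to s=10.5 gives 173 − 26.7×10.5 = -107.35 → no gain ✓.
4 of the 6 constraints hold; not an equilibrium.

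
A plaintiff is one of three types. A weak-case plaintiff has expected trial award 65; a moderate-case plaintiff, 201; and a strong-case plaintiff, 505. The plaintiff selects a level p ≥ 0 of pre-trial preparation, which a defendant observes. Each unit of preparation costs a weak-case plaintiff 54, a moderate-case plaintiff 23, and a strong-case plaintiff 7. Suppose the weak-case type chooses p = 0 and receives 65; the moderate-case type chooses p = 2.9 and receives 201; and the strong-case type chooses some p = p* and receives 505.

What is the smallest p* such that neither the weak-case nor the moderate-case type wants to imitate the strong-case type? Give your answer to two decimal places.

Moderate-case type (on-path payoff 201 − 23×2.9 = 134.3) won't mimic when 134.3 ≥ 505 − 23·p*, i.e. p* ≥ 16.12.
Weak-case type (on-path payoff 65) won't mimic when 65 ≥ 505 − 54·p*, i.e. p* ≥ 8.15.
Both must hold, so p* = max(8.15, 16.12) = 16.12. The moderate-case type's constraint binds.

16.12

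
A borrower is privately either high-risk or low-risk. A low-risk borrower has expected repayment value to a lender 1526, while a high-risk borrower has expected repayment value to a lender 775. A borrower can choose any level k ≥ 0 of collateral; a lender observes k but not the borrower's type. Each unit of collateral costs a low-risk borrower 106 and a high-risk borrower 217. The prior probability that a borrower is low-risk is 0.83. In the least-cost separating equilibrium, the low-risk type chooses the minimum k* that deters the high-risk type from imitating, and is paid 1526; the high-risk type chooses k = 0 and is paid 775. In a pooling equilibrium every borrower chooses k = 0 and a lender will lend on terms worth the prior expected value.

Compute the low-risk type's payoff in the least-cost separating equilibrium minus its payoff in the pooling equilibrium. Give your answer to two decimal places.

Least-cost separating signal: k* solves 775 = 1526 − 217·k*, so k* = (1526 − 775)/217 ≈ 3.4608.
Low-risk type's separating payoff: 1526 − 106 × k* = 1526 − 106 × (1526 − 775)/217 = 1526 − 79606/217 ≈ 1159.1521.
Pooling payoff: 0.83 × 1526 + 0.17 × 775 = 1398.33.
Difference: 1159.1521 − 1398.33 = -239.1779, i.e. -239.18 to two decimal places.
The low-risk type would prefer the pooling outcome.

-239.18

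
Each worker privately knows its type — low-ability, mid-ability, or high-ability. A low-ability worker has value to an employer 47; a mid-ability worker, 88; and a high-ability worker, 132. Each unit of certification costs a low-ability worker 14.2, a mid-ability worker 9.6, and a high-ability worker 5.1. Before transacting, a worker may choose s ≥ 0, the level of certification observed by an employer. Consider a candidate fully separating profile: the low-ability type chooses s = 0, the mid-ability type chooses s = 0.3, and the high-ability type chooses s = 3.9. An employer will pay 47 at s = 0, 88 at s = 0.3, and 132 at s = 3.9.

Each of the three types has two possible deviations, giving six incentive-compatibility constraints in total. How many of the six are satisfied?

3

Mid-ability (own payoff 88 − 9.6×0.3 = 85.12): to s=0 gives 47 → no gain ✓; to s=3.9 gives 132 − 9.6×3.9 = 94.56 → profitable ✗.
Low-ability (own payoff 47): to s=0.3 gives 88 − 14.2×0.3 = 83.74 → profitable ✗; to s=3.9 gives 132 − 14.2×3.9 = 76.62 → profitable ✗.
High-ability (own payoff 132 − 5.1×3.9 = 112.11): to s=0 gives 47 → no gain ✓; to s=0.3 gives 88 − 5.1×0.3 = 86.47 → no gain ✓.
3 of the 6 constraints hold; not an equilibrium.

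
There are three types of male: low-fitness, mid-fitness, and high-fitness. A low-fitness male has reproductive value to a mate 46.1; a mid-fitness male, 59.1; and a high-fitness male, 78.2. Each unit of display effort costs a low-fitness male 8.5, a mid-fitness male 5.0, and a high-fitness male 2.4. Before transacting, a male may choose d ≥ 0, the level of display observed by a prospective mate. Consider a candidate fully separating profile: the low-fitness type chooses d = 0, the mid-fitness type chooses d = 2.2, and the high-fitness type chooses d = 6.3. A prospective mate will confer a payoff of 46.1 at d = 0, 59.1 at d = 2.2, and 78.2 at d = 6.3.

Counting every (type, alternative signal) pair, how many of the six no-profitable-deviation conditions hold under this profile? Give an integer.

6

Mid-fitness (own payoff 59.1 − 5.0×2.2 = 48.1): to d=0 gives 46.1 → no gain ✓; to d=6.3 gives 78.2 − 5.0×6.3 = 46.7 → no gain ✓.
Low-fitness (own payoff 46.1): to d=2.2 gives 59.1 − 8.5×2.2 = 40.4 → no gain ✓; to d=6.3 gives 78.2 − 8.5×6.3 = 24.65 → no gain ✓.
High-fitness (own payoff 78.2 − 2.4×6.3 = 63.08): to d=0 gives 46.1 → no gain ✓; to d=2.2 gives 59.1 − 2.4×2.2 = 53.82 → no gain ✓.
6 of the 6 constraints hold; this profile is a separating equilibrium.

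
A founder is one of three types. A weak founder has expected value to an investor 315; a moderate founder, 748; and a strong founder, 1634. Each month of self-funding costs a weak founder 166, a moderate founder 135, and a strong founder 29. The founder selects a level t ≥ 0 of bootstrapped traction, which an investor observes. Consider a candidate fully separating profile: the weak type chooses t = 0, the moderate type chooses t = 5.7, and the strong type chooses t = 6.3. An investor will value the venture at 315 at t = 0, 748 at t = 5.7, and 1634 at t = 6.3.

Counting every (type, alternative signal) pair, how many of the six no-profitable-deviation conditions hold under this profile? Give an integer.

Weak (own payoff 315): to t=5.7 gives 748 − 166×5.7 = -198.2 → no gain ✓; to t=6.3 gives 1634 − 166×6.3 = 588.2 → profitable ✗.
Strong (own payoff 1634 − 29×6.3 = 1451.3): to t=0 gives 315 → no gain ✓; to t=5.7 gives 748 − 29×5.7 = 582.7 → no gain ✓.
Moderate (own payoff 748 − 135×5.7 = -21.5): to t=0 gives 315 → profitable ✗; to t=6.3 gives 1634 − 135×6.3 = 783.5 → profitable ✗.
3 of the 6 constraints hold; not an equilibrium.

3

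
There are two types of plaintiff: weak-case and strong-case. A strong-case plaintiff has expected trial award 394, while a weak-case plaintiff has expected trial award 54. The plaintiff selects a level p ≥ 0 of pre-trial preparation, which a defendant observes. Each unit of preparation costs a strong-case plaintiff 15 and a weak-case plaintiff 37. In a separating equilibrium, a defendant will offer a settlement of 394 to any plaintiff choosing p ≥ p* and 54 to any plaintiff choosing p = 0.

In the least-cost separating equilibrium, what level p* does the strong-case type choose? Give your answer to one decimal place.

A weak-case plaintiff choosing p = 0 receives 54.
Imitating at p* instead would pay 394 at cost 37·p*, netting 394 − 37·p*.
Indifference: 54 = 394 − 37·p*, so p* = (394 − 54) / 37 ≈ 9.2.
This is the weak-case type's binding incentive-compatibility constraint; any p ≥ 9.2 sustains separation on that side.

9.2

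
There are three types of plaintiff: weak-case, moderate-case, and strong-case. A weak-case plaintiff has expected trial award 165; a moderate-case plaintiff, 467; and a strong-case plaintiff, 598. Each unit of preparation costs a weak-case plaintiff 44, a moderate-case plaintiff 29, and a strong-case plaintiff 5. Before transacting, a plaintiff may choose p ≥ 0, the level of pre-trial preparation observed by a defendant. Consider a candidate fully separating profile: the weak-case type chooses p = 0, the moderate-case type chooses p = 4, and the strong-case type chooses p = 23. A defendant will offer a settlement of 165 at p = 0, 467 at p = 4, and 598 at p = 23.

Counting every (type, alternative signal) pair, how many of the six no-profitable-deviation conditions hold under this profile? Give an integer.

5

Strong-case (own payoff 598 − 5×23 = 483): to p=0 gives 165 → no gain ✓; to p=4 gives 467 − 5×4 = 447 → no gain ✓.
Weak-case (own payoff 165): to p=4 gives 467 − 44×4 = 291 → profitable ✗; to p=23 gives 598 − 44×23 = -414 → no gain ✓.
Moderate-case (own payoff 467 − 29×4 = 351): to p=0 gives 165 → no gain ✓; to p=23 gives 598 − 29×23 = -69 → no gain ✓.
5 of the 6 constraints hold; not an equilibrium.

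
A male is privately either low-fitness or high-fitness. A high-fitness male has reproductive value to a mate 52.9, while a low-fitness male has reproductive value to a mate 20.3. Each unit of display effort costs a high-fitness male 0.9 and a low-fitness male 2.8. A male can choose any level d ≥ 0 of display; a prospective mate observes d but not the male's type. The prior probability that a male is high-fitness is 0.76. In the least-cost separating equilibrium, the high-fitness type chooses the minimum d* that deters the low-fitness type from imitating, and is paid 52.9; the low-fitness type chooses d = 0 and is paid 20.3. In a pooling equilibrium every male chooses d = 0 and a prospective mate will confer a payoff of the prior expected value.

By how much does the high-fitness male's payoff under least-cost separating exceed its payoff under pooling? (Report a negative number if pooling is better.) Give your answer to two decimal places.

-2.65

Least-cost separating signal: d* solves 20.3 = 52.9 − 2.8·d*, so d* = (52.9 − 20.3)/2.8 ≈ 11.6429.
High-fitness type's separating payoff: 52.9 − 0.9 × d* = 52.9 − 0.9 × (52.9 − 20.3)/2.8 = 52.9 − 29.34/2.8 ≈ 42.4214.
Pooling payoff: 0.76 × 52.9 + 0.24 × 20.3 = 45.076.
Difference: 42.4214 − 45.076 = -2.6546, i.e. -2.65 to two decimal places.
The high-fitness type would prefer the pooling outcome.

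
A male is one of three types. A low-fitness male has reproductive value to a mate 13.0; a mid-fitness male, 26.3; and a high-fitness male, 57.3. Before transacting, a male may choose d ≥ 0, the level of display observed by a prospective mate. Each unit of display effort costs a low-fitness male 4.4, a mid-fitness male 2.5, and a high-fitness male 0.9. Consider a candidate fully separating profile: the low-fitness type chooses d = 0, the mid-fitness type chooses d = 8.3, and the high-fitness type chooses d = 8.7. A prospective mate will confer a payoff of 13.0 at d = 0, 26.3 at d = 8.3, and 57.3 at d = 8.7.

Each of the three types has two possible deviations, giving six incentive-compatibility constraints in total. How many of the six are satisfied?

High-fitness (own payoff 57.3 − 0.9×8.7 = 49.47): to d=0 gives 13.0 → no gain ✓; to d=8.3 gives 26.3 − 0.9×8.3 = 18.83 → no gain ✓.
Mid-fitness (own payoff 26.3 − 2.5×8.3 = 5.55): to d=0 gives 13.0 → profitable ✗; to d=8.7 gives 57.3 − 2.5×8.7 = 35.55 → profitable ✗.
Low-fitness (own payoff 13.0): to d=8.3 gives 26.3 − 4.4×8.3 = -10.22 → no gain ✓; to d=8.7 gives 57.3 − 4.4×8.7 = 19.02 → profitable ✗.
3 of the 6 constraints hold; not an equilibrium.

3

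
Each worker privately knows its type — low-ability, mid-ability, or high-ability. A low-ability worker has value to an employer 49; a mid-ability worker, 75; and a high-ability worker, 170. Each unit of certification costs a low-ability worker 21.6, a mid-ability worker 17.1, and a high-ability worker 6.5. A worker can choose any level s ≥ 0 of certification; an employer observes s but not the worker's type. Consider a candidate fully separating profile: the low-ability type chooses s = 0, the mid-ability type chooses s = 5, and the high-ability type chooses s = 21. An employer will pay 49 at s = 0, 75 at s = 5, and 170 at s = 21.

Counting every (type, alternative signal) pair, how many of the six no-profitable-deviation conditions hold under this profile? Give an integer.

3

Low-ability (own payoff 49): to s=5 gives 75 − 21.6×5 = -33 → no gain ✓; to s=21 gives 170 − 21.6×21 = -283.6 → no gain ✓.
Mid-ability (own payoff 75 − 17.1×5 = -10.5): to s=0 gives 49 → profitable ✗; to s=21 gives 170 − 17.1×21 = -189.1 → no gain ✓.
High-ability (own payoff 170 − 6.5×21 = 33.5): to s=0 gives 49 → profitable ✗; to s=5 gives 75 − 6.5×5 = 42.5 → profitable ✗.
3 of the 6 constraints hold; not an equilibrium.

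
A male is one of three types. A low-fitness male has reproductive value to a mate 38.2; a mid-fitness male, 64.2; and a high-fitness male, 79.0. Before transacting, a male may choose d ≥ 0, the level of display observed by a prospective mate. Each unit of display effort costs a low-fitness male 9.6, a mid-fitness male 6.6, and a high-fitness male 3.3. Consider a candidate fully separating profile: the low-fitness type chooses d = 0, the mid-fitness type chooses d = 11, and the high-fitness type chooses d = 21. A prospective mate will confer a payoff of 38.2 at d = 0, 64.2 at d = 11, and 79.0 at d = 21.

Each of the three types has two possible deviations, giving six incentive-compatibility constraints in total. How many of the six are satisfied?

Low-fitness (own payoff 38.2): to d=11 gives 64.2 − 9.6×11 = -41.4 → no gain ✓; to d=21 gives 79.0 − 9.6×21 = -122.6 → no gain ✓.
Mid-fitness (own payoff 64.2 − 6.6×11 = -8.4): to d=0 gives 38.2 → profitable ✗; to d=21 gives 79.0 − 6.6×21 = -59.6 → no gain ✓.
High-fitness (own payoff 79.0 − 3.3×21 = 9.7): to d=0 gives 38.2 → profitable ✗; to d=11 gives 64.2 − 3.3×11 = 27.9 → profitable ✗.
3 of the 6 constraints hold; not an equilibrium.

3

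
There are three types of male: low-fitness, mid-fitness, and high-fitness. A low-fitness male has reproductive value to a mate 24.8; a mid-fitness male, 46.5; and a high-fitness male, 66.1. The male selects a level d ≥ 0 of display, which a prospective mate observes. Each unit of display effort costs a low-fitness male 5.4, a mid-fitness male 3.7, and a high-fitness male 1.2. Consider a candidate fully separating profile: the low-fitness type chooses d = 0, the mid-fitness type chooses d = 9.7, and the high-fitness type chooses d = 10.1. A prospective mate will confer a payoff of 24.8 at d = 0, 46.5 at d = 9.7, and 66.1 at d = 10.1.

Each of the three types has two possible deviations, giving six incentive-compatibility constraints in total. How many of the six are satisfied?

4

Mid-fitness (own payoff 46.5 − 3.7×9.7 = 10.61): to d=0 gives 24.8 → profitable ✗; to d=10.1 gives 66.1 − 3.7×10.1 = 28.73 → profitable ✗.
High-fitness (own payoff 66.1 − 1.2×10.1 = 53.98): to d=0 gives 24.8 → no gain ✓; to d=9.7 gives 46.5 − 1.2×9.7 = 34.86 → no gain ✓.
Low-fitness (own payoff 24.8): to d=9.7 gives 46.5 − 5.4×9.7 = -5.88 → no gain ✓; to d=10.1 gives 66.1 − 5.4×10.1 = 11.56 → no gain ✓.
4 of the 6 constraints hold; not an equilibrium.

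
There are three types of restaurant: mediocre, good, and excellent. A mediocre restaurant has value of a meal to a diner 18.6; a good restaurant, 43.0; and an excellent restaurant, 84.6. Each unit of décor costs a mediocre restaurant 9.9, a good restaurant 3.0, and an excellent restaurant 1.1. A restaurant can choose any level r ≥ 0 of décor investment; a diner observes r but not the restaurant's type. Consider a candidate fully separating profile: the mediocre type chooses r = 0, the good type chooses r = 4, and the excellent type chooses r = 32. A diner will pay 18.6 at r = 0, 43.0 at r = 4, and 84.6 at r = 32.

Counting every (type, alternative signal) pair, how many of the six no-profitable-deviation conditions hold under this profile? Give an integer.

Mediocre (own payoff 18.6): to r=4 gives 43.0 − 9.9×4 = 3.4 → no gain ✓; to r=32 gives 84.6 − 9.9×32 = -232.2 → no gain ✓.
Excellent (own payoff 84.6 − 1.1×32 = 49.4): to r=0 gives 18.6 → no gain ✓; to r=4 gives 43.0 − 1.1×4 = 38.6 → no gain ✓.
Good (own payoff 43.0 − 3.0×4 = 31): to r=0 gives 18.6 → no gain ✓; to r=32 gives 84.6 − 3.0×32 = -11.4 → no gain ✓.
6 of the 6 constraints hold; this profile is a separating equilibrium.

6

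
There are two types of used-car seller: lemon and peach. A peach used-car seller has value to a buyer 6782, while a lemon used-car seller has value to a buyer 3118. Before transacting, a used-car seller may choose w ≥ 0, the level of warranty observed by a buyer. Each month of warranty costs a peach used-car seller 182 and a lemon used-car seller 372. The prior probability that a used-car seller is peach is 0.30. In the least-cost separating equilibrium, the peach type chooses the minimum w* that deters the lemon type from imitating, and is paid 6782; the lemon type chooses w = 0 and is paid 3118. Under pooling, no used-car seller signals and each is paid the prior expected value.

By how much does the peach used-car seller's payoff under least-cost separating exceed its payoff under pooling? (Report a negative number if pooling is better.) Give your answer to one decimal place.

772.2

Least-cost separating signal: w* solves 3118 = 6782 − 372·w*, so w* = (6782 − 3118)/372 ≈ 9.8495.
Peach type's separating payoff: 6782 − 182 × w* = 6782 − 182 × (6782 − 3118)/372 = 6782 − 666848/372 ≈ 4989.398.
Pooling payoff: 0.30 × 6782 + 0.70 × 3118 = 4217.2.
Difference: 4989.398 − 4217.2 = 772.198, i.e. 772.2 to one decimal place.
The peach type prefers to separate.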